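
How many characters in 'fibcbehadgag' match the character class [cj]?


Character class [cj] matches any of: {c, j}
Scanning string 'fibcbehadgag' character by character:
  pos 0: 'f' -> no
  pos 1: 'i' -> no
  pos 2: 'b' -> no
  pos 3: 'c' -> MATCH
  pos 4: 'b' -> no
  pos 5: 'e' -> no
  pos 6: 'h' -> no
  pos 7: 'a' -> no
  pos 8: 'd' -> no
  pos 9: 'g' -> no
  pos 10: 'a' -> no
  pos 11: 'g' -> no
Total matches: 1

1


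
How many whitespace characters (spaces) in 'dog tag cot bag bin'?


\s matches whitespace characters (spaces, tabs, etc.).
Text: 'dog tag cot bag bin'
This text has 5 words separated by spaces.
Number of spaces = number of words - 1 = 5 - 1 = 4

4


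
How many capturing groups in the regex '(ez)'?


To count capturing groups, count each '(' that starts a group.
Pattern: '(ez)'
Walking through the pattern:
  Position 0: '(' -> group #1
Total capturing groups: 1

1


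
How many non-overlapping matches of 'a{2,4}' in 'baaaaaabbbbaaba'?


Pattern 'a{2,4}' matches between 2 and 4 consecutive a's (greedy).
String: 'baaaaaabbbbaaba'
Finding runs of a's and applying greedy matching:
  Run at pos 1: 'aaaaaa' (length 6)
  Run at pos 11: 'aa' (length 2)
  Run at pos 14: 'a' (length 1)
Matches: ['aaaa', 'aa', 'aa']
Count: 3

3


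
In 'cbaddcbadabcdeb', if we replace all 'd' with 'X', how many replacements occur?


re.sub('d', 'X', text) replaces every occurrence of 'd' with 'X'.
Text: 'cbaddcbadabcdeb'
Scanning for 'd':
  pos 3: 'd' -> replacement #1
  pos 4: 'd' -> replacement #2
  pos 8: 'd' -> replacement #3
  pos 12: 'd' -> replacement #4
Total replacements: 4

4


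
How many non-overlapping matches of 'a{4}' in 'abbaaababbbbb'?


Pattern 'a{4}' matches exactly 4 consecutive a's (greedy, non-overlapping).
String: 'abbaaababbbbb'
Scanning for runs of a's:
  Run at pos 0: 'a' (length 1) -> 0 match(es)
  Run at pos 3: 'aaa' (length 3) -> 0 match(es)
  Run at pos 7: 'a' (length 1) -> 0 match(es)
Matches found: []
Total: 0

0


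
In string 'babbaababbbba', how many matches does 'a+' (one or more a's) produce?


Pattern 'a+' matches one or more consecutive a's.
String: 'babbaababbbba'
Scanning for runs of a:
  Match 1: 'a' (length 1)
  Match 2: 'aa' (length 2)
  Match 3: 'a' (length 1)
  Match 4: 'a' (length 1)
Total matches: 4

4


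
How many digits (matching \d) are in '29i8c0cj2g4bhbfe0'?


\d matches any digit 0-9.
Scanning '29i8c0cj2g4bhbfe0':
  pos 0: '2' -> DIGIT
  pos 1: '9' -> DIGIT
  pos 3: '8' -> DIGIT
  pos 5: '0' -> DIGIT
  pos 8: '2' -> DIGIT
  pos 10: '4' -> DIGIT
  pos 16: '0' -> DIGIT
Digits found: ['2', '9', '8', '0', '2', '4', '0']
Total: 7

7


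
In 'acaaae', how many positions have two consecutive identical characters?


Looking for consecutive identical characters in 'acaaae':
  pos 0-1: 'a' vs 'c' -> different
  pos 1-2: 'c' vs 'a' -> different
  pos 2-3: 'a' vs 'a' -> MATCH ('aa')
  pos 3-4: 'a' vs 'a' -> MATCH ('aa')
  pos 4-5: 'a' vs 'e' -> different
Consecutive identical pairs: ['aa', 'aa']
Count: 2

2


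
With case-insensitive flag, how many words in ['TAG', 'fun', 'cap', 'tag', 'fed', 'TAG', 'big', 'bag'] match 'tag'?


Case-insensitive matching: compare each word's lowercase form to 'tag'.
  'TAG' -> lower='tag' -> MATCH
  'fun' -> lower='fun' -> no
  'cap' -> lower='cap' -> no
  'tag' -> lower='tag' -> MATCH
  'fed' -> lower='fed' -> no
  'TAG' -> lower='tag' -> MATCH
  'big' -> lower='big' -> no
  'bag' -> lower='bag' -> no
Matches: ['TAG', 'tag', 'TAG']
Count: 3

3


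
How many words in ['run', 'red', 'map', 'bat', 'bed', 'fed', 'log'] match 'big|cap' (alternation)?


Alternation 'big|cap' matches either 'big' or 'cap'.
Checking each word:
  'run' -> no
  'red' -> no
  'map' -> no
  'bat' -> no
  'bed' -> no
  'fed' -> no
  'log' -> no
Matches: []
Count: 0

0


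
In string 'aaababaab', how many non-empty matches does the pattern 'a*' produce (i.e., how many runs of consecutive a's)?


Pattern 'a*' matches zero or more a's. We want non-empty runs of consecutive a's.
String: 'aaababaab'
Walking through the string to find runs of a's:
  Run 1: positions 0-2 -> 'aaa'
  Run 2: positions 4-4 -> 'a'
  Run 3: positions 6-7 -> 'aa'
Non-empty runs found: ['aaa', 'a', 'aa']
Count: 3

3


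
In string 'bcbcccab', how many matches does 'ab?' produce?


Pattern 'ab?' matches 'a' optionally followed by 'b'.
String: 'bcbcccab'
Scanning left to right for 'a' then checking next char:
  Match 1: 'ab' (a followed by b)
Total matches: 1

1


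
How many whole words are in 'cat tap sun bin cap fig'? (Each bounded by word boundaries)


Word boundaries (\b) mark the start/end of each word.
Text: 'cat tap sun bin cap fig'
Splitting by whitespace:
  Word 1: 'cat'
  Word 2: 'tap'
  Word 3: 'sun'
  Word 4: 'bin'
  Word 5: 'cap'
  Word 6: 'fig'
Total whole words: 6

6


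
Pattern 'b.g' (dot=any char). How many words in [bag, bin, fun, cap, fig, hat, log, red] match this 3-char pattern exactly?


Pattern 'b.g' means: starts with 'b', any single char, ends with 'g'.
Checking each word (must be exactly 3 chars):
  'bag' (len=3): MATCH
  'bin' (len=3): no
  'fun' (len=3): no
  'cap' (len=3): no
  'fig' (len=3): no
  'hat' (len=3): no
  'log' (len=3): no
  'red' (len=3): no
Matching words: ['bag']
Total: 1

1


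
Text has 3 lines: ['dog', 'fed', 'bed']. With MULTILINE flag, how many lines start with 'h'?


With MULTILINE flag, ^ matches the start of each line.
Lines: ['dog', 'fed', 'bed']
Checking which lines start with 'h':
  Line 1: 'dog' -> no
  Line 2: 'fed' -> no
  Line 3: 'bed' -> no
Matching lines: []
Count: 0

0


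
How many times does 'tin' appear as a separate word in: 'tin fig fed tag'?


Scanning each word for exact match 'tin':
  Word 1: 'tin' -> MATCH
  Word 2: 'fig' -> no
  Word 3: 'fed' -> no
  Word 4: 'tag' -> no
Total matches: 1

1


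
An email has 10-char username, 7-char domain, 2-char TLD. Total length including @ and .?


An email address has format: username@domain.tld
Username length: 10
'@' character: 1
Domain length: 7
'.' character: 1
TLD length: 2
Total = 10 + 1 + 7 + 1 + 2 = 21

21


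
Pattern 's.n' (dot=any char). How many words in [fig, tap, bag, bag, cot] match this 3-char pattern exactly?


Pattern 's.n' means: starts with 's', any single char, ends with 'n'.
Checking each word (must be exactly 3 chars):
  'fig' (len=3): no
  'tap' (len=3): no
  'bag' (len=3): no
  'bag' (len=3): no
  'cot' (len=3): no
Matching words: []
Total: 0

0


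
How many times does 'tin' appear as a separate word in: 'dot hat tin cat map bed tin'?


Scanning each word for exact match 'tin':
  Word 1: 'dot' -> no
  Word 2: 'hat' -> no
  Word 3: 'tin' -> MATCH
  Word 4: 'cat' -> no
  Word 5: 'map' -> no
  Word 6: 'bed' -> no
  Word 7: 'tin' -> MATCH
Total matches: 2

2


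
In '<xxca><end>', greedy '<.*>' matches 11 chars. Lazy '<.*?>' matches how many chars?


Greedy '<.*>' tries to match as MUCH as possible.
Lazy '<.*?>' tries to match as LITTLE as possible.

String: '<xxca><end>'
Greedy '<.*>' starts at first '<' and extends to the LAST '>': '<xxca><end>' (11 chars)
Lazy '<.*?>' starts at first '<' and stops at the FIRST '>': '<xxca>' (6 chars)

6


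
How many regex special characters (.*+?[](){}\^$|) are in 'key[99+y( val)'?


Regex special characters are: . * + ? [ ] ( ) { } \ ^ $ |
Scanning 'key[99+y( val)':
  pos 3: '[' -> SPECIAL
  pos 6: '+' -> SPECIAL
  pos 8: '(' -> SPECIAL
  pos 13: ')' -> SPECIAL
Special chars found: ['[', '+', '(', ')']
Total: 4

4


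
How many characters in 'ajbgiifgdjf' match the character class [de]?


Character class [de] matches any of: {d, e}
Scanning string 'ajbgiifgdjf' character by character:
  pos 0: 'a' -> no
  pos 1: 'j' -> no
  pos 2: 'b' -> no
  pos 3: 'g' -> no
  pos 4: 'i' -> no
  pos 5: 'i' -> no
  pos 6: 'f' -> no
  pos 7: 'g' -> no
  pos 8: 'd' -> MATCH
  pos 9: 'j' -> no
  pos 10: 'f' -> no
Total matches: 1

1


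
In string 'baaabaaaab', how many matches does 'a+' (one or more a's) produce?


Pattern 'a+' matches one or more consecutive a's.
String: 'baaabaaaab'
Scanning for runs of a:
  Match 1: 'aaa' (length 3)
  Match 2: 'aaaa' (length 4)
Total matches: 2

2


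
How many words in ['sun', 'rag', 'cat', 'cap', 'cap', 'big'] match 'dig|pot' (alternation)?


Alternation 'dig|pot' matches either 'dig' or 'pot'.
Checking each word:
  'sun' -> no
  'rag' -> no
  'cat' -> no
  'cap' -> no
  'cap' -> no
  'big' -> no
Matches: []
Count: 0

0


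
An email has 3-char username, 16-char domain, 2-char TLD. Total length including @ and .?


An email address has format: username@domain.tld
Username length: 3
'@' character: 1
Domain length: 16
'.' character: 1
TLD length: 2
Total = 3 + 1 + 16 + 1 + 2 = 23

23


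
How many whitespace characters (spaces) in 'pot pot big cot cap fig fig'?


\s matches whitespace characters (spaces, tabs, etc.).
Text: 'pot pot big cot cap fig fig'
This text has 7 words separated by spaces.
Number of spaces = number of words - 1 = 7 - 1 = 6

6


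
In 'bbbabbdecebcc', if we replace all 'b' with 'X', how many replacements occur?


re.sub('b', 'X', text) replaces every occurrence of 'b' with 'X'.
Text: 'bbbabbdecebcc'
Scanning for 'b':
  pos 0: 'b' -> replacement #1
  pos 1: 'b' -> replacement #2
  pos 2: 'b' -> replacement #3
  pos 4: 'b' -> replacement #4
  pos 5: 'b' -> replacement #5
  pos 10: 'b' -> replacement #6
Total replacements: 6

6


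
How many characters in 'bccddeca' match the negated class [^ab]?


Negated class [^ab] matches any char NOT in {a, b}
Scanning 'bccddeca':
  pos 0: 'b' -> no (excluded)
  pos 1: 'c' -> MATCH
  pos 2: 'c' -> MATCH
  pos 3: 'd' -> MATCH
  pos 4: 'd' -> MATCH
  pos 5: 'e' -> MATCH
  pos 6: 'c' -> MATCH
  pos 7: 'a' -> no (excluded)
Total matches: 6

6


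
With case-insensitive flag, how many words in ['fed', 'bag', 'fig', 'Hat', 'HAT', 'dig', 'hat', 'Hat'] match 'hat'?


Case-insensitive matching: compare each word's lowercase form to 'hat'.
  'fed' -> lower='fed' -> no
  'bag' -> lower='bag' -> no
  'fig' -> lower='fig' -> no
  'Hat' -> lower='hat' -> MATCH
  'HAT' -> lower='hat' -> MATCH
  'dig' -> lower='dig' -> no
  'hat' -> lower='hat' -> MATCH
  'Hat' -> lower='hat' -> MATCH
Matches: ['Hat', 'HAT', 'hat', 'Hat']
Count: 4

4


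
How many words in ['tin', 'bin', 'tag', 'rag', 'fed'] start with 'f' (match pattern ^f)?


Pattern ^f anchors to start of word. Check which words begin with 'f':
  'tin' -> no
  'bin' -> no
  'tag' -> no
  'rag' -> no
  'fed' -> MATCH (starts with 'f')
Matching words: ['fed']
Count: 1

1


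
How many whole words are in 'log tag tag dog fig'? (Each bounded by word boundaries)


Word boundaries (\b) mark the start/end of each word.
Text: 'log tag tag dog fig'
Splitting by whitespace:
  Word 1: 'log'
  Word 2: 'tag'
  Word 3: 'tag'
  Word 4: 'dog'
  Word 5: 'fig'
Total whole words: 5

5


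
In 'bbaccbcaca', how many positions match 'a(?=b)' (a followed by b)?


Lookahead 'a(?=b)' matches 'a' only when followed by 'b'.
String: 'bbaccbcaca'
Checking each position where char is 'a':
  pos 2: 'a' -> no (next='c')
  pos 7: 'a' -> no (next='c')
Matching positions: []
Count: 0

0


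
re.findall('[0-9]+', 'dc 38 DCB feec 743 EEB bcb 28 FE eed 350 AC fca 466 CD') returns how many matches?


Pattern '[0-9]+' finds one or more digits.
Text: 'dc 38 DCB feec 743 EEB bcb 28 FE eed 350 AC fca 466 CD'
Scanning for matches:
  Match 1: '38'
  Match 2: '743'
  Match 3: '28'
  Match 4: '350'
  Match 5: '466'
Total matches: 5

5


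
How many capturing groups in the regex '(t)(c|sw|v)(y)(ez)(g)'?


To count capturing groups, count each '(' that starts a group.
Pattern: '(t)(c|sw|v)(y)(ez)(g)'
Walking through the pattern:
  Position 0: '(' -> group #1
  Position 3: '(' -> group #2
  Position 11: '(' -> group #3
  Position 14: '(' -> group #4
  Position 18: '(' -> group #5
Total capturing groups: 5

5


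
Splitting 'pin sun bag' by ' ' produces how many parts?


Splitting by ' ' breaks the string at each occurrence of the separator.
Text: 'pin sun bag'
Parts after split:
  Part 1: 'pin'
  Part 2: 'sun'
  Part 3: 'bag'
Total parts: 3

3


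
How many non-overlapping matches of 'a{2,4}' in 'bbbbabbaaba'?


Pattern 'a{2,4}' matches between 2 and 4 consecutive a's (greedy).
String: 'bbbbabbaaba'
Finding runs of a's and applying greedy matching:
  Run at pos 4: 'a' (length 1)
  Run at pos 7: 'aa' (length 2)
  Run at pos 10: 'a' (length 1)
Matches: ['aa']
Count: 1

1


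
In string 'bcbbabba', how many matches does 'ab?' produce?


Pattern 'ab?' matches 'a' optionally followed by 'b'.
String: 'bcbbabba'
Scanning left to right for 'a' then checking next char:
  Match 1: 'ab' (a followed by b)
  Match 2: 'a' (a not followed by b)
Total matches: 2

2


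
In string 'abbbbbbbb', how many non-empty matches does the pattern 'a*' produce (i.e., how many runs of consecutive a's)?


Pattern 'a*' matches zero or more a's. We want non-empty runs of consecutive a's.
String: 'abbbbbbbb'
Walking through the string to find runs of a's:
  Run 1: positions 0-0 -> 'a'
Non-empty runs found: ['a']
Count: 1

1


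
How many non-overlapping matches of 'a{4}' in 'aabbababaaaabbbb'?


Pattern 'a{4}' matches exactly 4 consecutive a's (greedy, non-overlapping).
String: 'aabbababaaaabbbb'
Scanning for runs of a's:
  Run at pos 0: 'aa' (length 2) -> 0 match(es)
  Run at pos 4: 'a' (length 1) -> 0 match(es)
  Run at pos 6: 'a' (length 1) -> 0 match(es)
  Run at pos 8: 'aaaa' (length 4) -> 1 match(es)
Matches found: ['aaaa']
Total: 1

1


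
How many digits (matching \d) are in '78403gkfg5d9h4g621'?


\d matches any digit 0-9.
Scanning '78403gkfg5d9h4g621':
  pos 0: '7' -> DIGIT
  pos 1: '8' -> DIGIT
  pos 2: '4' -> DIGIT
  pos 3: '0' -> DIGIT
  pos 4: '3' -> DIGIT
  pos 9: '5' -> DIGIT
  pos 11: '9' -> DIGIT
  pos 13: '4' -> DIGIT
  pos 15: '6' -> DIGIT
  pos 16: '2' -> DIGIT
  pos 17: '1' -> DIGIT
Digits found: ['7', '8', '4', '0', '3', '5', '9', '4', '6', '2', '1']
Total: 11

11


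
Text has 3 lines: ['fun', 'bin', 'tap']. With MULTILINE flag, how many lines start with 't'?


With MULTILINE flag, ^ matches the start of each line.
Lines: ['fun', 'bin', 'tap']
Checking which lines start with 't':
  Line 1: 'fun' -> no
  Line 2: 'bin' -> no
  Line 3: 'tap' -> MATCH
Matching lines: ['tap']
Count: 1

1


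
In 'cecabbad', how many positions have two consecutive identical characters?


Looking for consecutive identical characters in 'cecabbad':
  pos 0-1: 'c' vs 'e' -> different
  pos 1-2: 'e' vs 'c' -> different
  pos 2-3: 'c' vs 'a' -> different
  pos 3-4: 'a' vs 'b' -> different
  pos 4-5: 'b' vs 'b' -> MATCH ('bb')
  pos 5-6: 'b' vs 'a' -> different
  pos 6-7: 'a' vs 'd' -> different
Consecutive identical pairs: ['bb']
Count: 1

1


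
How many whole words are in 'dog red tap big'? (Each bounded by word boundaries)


Word boundaries (\b) mark the start/end of each word.
Text: 'dog red tap big'
Splitting by whitespace:
  Word 1: 'dog'
  Word 2: 'red'
  Word 3: 'tap'
  Word 4: 'big'
Total whole words: 4

4


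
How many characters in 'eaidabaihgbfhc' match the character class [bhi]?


Character class [bhi] matches any of: {b, h, i}
Scanning string 'eaidabaihgbfhc' character by character:
  pos 0: 'e' -> no
  pos 1: 'a' -> no
  pos 2: 'i' -> MATCH
  pos 3: 'd' -> no
  pos 4: 'a' -> no
  pos 5: 'b' -> MATCH
  pos 6: 'a' -> no
  pos 7: 'i' -> MATCH
  pos 8: 'h' -> MATCH
  pos 9: 'g' -> no
  pos 10: 'b' -> MATCH
  pos 11: 'f' -> no
  pos 12: 'h' -> MATCH
  pos 13: 'c' -> no
Total matches: 6

6


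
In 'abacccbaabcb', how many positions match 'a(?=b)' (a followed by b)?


Lookahead 'a(?=b)' matches 'a' only when followed by 'b'.
String: 'abacccbaabcb'
Checking each position where char is 'a':
  pos 0: 'a' -> MATCH (next='b')
  pos 2: 'a' -> no (next='c')
  pos 7: 'a' -> no (next='a')
  pos 8: 'a' -> MATCH (next='b')
Matching positions: [0, 8]
Count: 2

2


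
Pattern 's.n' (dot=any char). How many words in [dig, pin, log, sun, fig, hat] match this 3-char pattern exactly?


Pattern 's.n' means: starts with 's', any single char, ends with 'n'.
Checking each word (must be exactly 3 chars):
  'dig' (len=3): no
  'pin' (len=3): no
  'log' (len=3): no
  'sun' (len=3): MATCH
  'fig' (len=3): no
  'hat' (len=3): no
Matching words: ['sun']
Total: 1

1


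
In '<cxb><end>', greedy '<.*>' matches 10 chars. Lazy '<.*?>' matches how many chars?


Greedy '<.*>' tries to match as MUCH as possible.
Lazy '<.*?>' tries to match as LITTLE as possible.

String: '<cxb><end>'
Greedy '<.*>' starts at first '<' and extends to the LAST '>': '<cxb><end>' (10 chars)
Lazy '<.*?>' starts at first '<' and stops at the FIRST '>': '<cxb>' (5 chars)

5


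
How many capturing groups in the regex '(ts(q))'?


To count capturing groups, count each '(' that starts a group.
Pattern: '(ts(q))'
Walking through the pattern:
  Position 0: '(' -> group #1
  Position 3: '(' -> group #2
Total capturing groups: 2

2


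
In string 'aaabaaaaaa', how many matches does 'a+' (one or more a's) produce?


Pattern 'a+' matches one or more consecutive a's.
String: 'aaabaaaaaa'
Scanning for runs of a:
  Match 1: 'aaa' (length 3)
  Match 2: 'aaaaaa' (length 6)
Total matches: 2

2


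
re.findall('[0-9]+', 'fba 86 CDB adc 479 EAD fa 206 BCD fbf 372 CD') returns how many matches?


Pattern '[0-9]+' finds one or more digits.
Text: 'fba 86 CDB adc 479 EAD fa 206 BCD fbf 372 CD'
Scanning for matches:
  Match 1: '86'
  Match 2: '479'
  Match 3: '206'
  Match 4: '372'
Total matches: 4

4


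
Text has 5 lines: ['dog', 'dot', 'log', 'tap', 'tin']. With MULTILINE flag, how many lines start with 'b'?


With MULTILINE flag, ^ matches the start of each line.
Lines: ['dog', 'dot', 'log', 'tap', 'tin']
Checking which lines start with 'b':
  Line 1: 'dog' -> no
  Line 2: 'dot' -> no
  Line 3: 'log' -> no
  Line 4: 'tap' -> no
  Line 5: 'tin' -> no
Matching lines: []
Count: 0

0


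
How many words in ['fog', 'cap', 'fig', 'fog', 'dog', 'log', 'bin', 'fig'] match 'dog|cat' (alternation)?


Alternation 'dog|cat' matches either 'dog' or 'cat'.
Checking each word:
  'fog' -> no
  'cap' -> no
  'fig' -> no
  'fog' -> no
  'dog' -> MATCH
  'log' -> no
  'bin' -> no
  'fig' -> no
Matches: ['dog']
Count: 1

1


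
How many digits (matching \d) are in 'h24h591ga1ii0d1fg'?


\d matches any digit 0-9.
Scanning 'h24h591ga1ii0d1fg':
  pos 1: '2' -> DIGIT
  pos 2: '4' -> DIGIT
  pos 4: '5' -> DIGIT
  pos 5: '9' -> DIGIT
  pos 6: '1' -> DIGIT
  pos 9: '1' -> DIGIT
  pos 12: '0' -> DIGIT
  pos 14: '1' -> DIGIT
Digits found: ['2', '4', '5', '9', '1', '1', '0', '1']
Total: 8

8


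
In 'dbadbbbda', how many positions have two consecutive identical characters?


Looking for consecutive identical characters in 'dbadbbbda':
  pos 0-1: 'd' vs 'b' -> different
  pos 1-2: 'b' vs 'a' -> different
  pos 2-3: 'a' vs 'd' -> different
  pos 3-4: 'd' vs 'b' -> different
  pos 4-5: 'b' vs 'b' -> MATCH ('bb')
  pos 5-6: 'b' vs 'b' -> MATCH ('bb')
  pos 6-7: 'b' vs 'd' -> different
  pos 7-8: 'd' vs 'a' -> different
Consecutive identical pairs: ['bb', 'bb']
Count: 2

2


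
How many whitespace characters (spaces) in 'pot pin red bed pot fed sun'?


\s matches whitespace characters (spaces, tabs, etc.).
Text: 'pot pin red bed pot fed sun'
This text has 7 words separated by spaces.
Number of spaces = number of words - 1 = 7 - 1 = 6

6


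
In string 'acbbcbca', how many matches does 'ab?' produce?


Pattern 'ab?' matches 'a' optionally followed by 'b'.
String: 'acbbcbca'
Scanning left to right for 'a' then checking next char:
  Match 1: 'a' (a not followed by b)
  Match 2: 'a' (a not followed by b)
Total matches: 2

2


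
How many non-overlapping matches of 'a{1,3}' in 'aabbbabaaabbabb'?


Pattern 'a{1,3}' matches between 1 and 3 consecutive a's (greedy).
String: 'aabbbabaaabbabb'
Finding runs of a's and applying greedy matching:
  Run at pos 0: 'aa' (length 2)
  Run at pos 5: 'a' (length 1)
  Run at pos 7: 'aaa' (length 3)
  Run at pos 12: 'a' (length 1)
Matches: ['aa', 'a', 'aaa', 'a']
Count: 4

4


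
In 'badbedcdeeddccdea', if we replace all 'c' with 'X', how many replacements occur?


re.sub('c', 'X', text) replaces every occurrence of 'c' with 'X'.
Text: 'badbedcdeeddccdea'
Scanning for 'c':
  pos 6: 'c' -> replacement #1
  pos 12: 'c' -> replacement #2
  pos 13: 'c' -> replacement #3
Total replacements: 3

3


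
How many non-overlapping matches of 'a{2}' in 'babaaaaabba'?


Pattern 'a{2}' matches exactly 2 consecutive a's (greedy, non-overlapping).
String: 'babaaaaabba'
Scanning for runs of a's:
  Run at pos 1: 'a' (length 1) -> 0 match(es)
  Run at pos 3: 'aaaaa' (length 5) -> 2 match(es)
  Run at pos 10: 'a' (length 1) -> 0 match(es)
Matches found: ['aa', 'aa']
Total: 2

2


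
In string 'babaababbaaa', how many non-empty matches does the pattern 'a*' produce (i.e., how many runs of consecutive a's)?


Pattern 'a*' matches zero or more a's. We want non-empty runs of consecutive a's.
String: 'babaababbaaa'
Walking through the string to find runs of a's:
  Run 1: positions 1-1 -> 'a'
  Run 2: positions 3-4 -> 'aa'
  Run 3: positions 6-6 -> 'a'
  Run 4: positions 9-11 -> 'aaa'
Non-empty runs found: ['a', 'aa', 'a', 'aaa']
Count: 4

4


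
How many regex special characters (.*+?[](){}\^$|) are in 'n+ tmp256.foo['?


Regex special characters are: . * + ? [ ] ( ) { } \ ^ $ |
Scanning 'n+ tmp256.foo[':
  pos 1: '+' -> SPECIAL
  pos 9: '.' -> SPECIAL
  pos 13: '[' -> SPECIAL
Special chars found: ['+', '.', '[']
Total: 3

3


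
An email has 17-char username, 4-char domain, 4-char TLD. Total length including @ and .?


An email address has format: username@domain.tld
Username length: 17
'@' character: 1
Domain length: 4
'.' character: 1
TLD length: 4
Total = 17 + 1 + 4 + 1 + 4 = 27

27


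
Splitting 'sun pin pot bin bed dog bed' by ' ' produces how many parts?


Splitting by ' ' breaks the string at each occurrence of the separator.
Text: 'sun pin pot bin bed dog bed'
Parts after split:
  Part 1: 'sun'
  Part 2: 'pin'
  Part 3: 'pot'
  Part 4: 'bin'
  Part 5: 'bed'
  Part 6: 'dog'
  Part 7: 'bed'
Total parts: 7

7


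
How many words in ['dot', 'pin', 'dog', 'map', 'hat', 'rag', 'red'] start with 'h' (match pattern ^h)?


Pattern ^h anchors to start of word. Check which words begin with 'h':
  'dot' -> no
  'pin' -> no
  'dog' -> no
  'map' -> no
  'hat' -> MATCH (starts with 'h')
  'rag' -> no
  'red' -> no
Matching words: ['hat']
Count: 1

1


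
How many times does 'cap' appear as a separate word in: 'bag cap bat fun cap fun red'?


Scanning each word for exact match 'cap':
  Word 1: 'bag' -> no
  Word 2: 'cap' -> MATCH
  Word 3: 'bat' -> no
  Word 4: 'fun' -> no
  Word 5: 'cap' -> MATCH
  Word 6: 'fun' -> no
  Word 7: 'red' -> no
Total matches: 2

2


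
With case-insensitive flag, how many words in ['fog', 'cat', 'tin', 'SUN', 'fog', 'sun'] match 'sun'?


Case-insensitive matching: compare each word's lowercase form to 'sun'.
  'fog' -> lower='fog' -> no
  'cat' -> lower='cat' -> no
  'tin' -> lower='tin' -> no
  'SUN' -> lower='sun' -> MATCH
  'fog' -> lower='fog' -> no
  'sun' -> lower='sun' -> MATCH
Matches: ['SUN', 'sun']
Count: 2

2


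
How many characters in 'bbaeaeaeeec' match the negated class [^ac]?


Negated class [^ac] matches any char NOT in {a, c}
Scanning 'bbaeaeaeeec':
  pos 0: 'b' -> MATCH
  pos 1: 'b' -> MATCH
  pos 2: 'a' -> no (excluded)
  pos 3: 'e' -> MATCH
  pos 4: 'a' -> no (excluded)
  pos 5: 'e' -> MATCH
  pos 6: 'a' -> no (excluded)
  pos 7: 'e' -> MATCH
  pos 8: 'e' -> MATCH
  pos 9: 'e' -> MATCH
  pos 10: 'c' -> no (excluded)
Total matches: 7

7


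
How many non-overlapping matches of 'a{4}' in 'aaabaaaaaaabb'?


Pattern 'a{4}' matches exactly 4 consecutive a's (greedy, non-overlapping).
String: 'aaabaaaaaaabb'
Scanning for runs of a's:
  Run at pos 0: 'aaa' (length 3) -> 0 match(es)
  Run at pos 4: 'aaaaaaa' (length 7) -> 1 match(es)
Matches found: ['aaaa']
Total: 1

1


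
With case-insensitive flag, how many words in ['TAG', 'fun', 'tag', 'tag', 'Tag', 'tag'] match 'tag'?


Case-insensitive matching: compare each word's lowercase form to 'tag'.
  'TAG' -> lower='tag' -> MATCH
  'fun' -> lower='fun' -> no
  'tag' -> lower='tag' -> MATCH
  'tag' -> lower='tag' -> MATCH
  'Tag' -> lower='tag' -> MATCH
  'tag' -> lower='tag' -> MATCH
Matches: ['TAG', 'tag', 'tag', 'Tag', 'tag']
Count: 5

5


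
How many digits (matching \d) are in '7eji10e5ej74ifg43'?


\d matches any digit 0-9.
Scanning '7eji10e5ej74ifg43':
  pos 0: '7' -> DIGIT
  pos 4: '1' -> DIGIT
  pos 5: '0' -> DIGIT
  pos 7: '5' -> DIGIT
  pos 10: '7' -> DIGIT
  pos 11: '4' -> DIGIT
  pos 15: '4' -> DIGIT
  pos 16: '3' -> DIGIT
Digits found: ['7', '1', '0', '5', '7', '4', '4', '3']
Total: 8

8


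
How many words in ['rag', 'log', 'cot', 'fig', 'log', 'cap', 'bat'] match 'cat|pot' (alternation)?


Alternation 'cat|pot' matches either 'cat' or 'pot'.
Checking each word:
  'rag' -> no
  'log' -> no
  'cot' -> no
  'fig' -> no
  'log' -> no
  'cap' -> no
  'bat' -> no
Matches: []
Count: 0

0


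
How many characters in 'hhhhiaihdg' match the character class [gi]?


Character class [gi] matches any of: {g, i}
Scanning string 'hhhhiaihdg' character by character:
  pos 0: 'h' -> no
  pos 1: 'h' -> no
  pos 2: 'h' -> no
  pos 3: 'h' -> no
  pos 4: 'i' -> MATCH
  pos 5: 'a' -> no
  pos 6: 'i' -> MATCH
  pos 7: 'h' -> no
  pos 8: 'd' -> no
  pos 9: 'g' -> MATCH
Total matches: 3

3


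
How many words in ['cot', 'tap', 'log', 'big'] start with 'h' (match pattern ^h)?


Pattern ^h anchors to start of word. Check which words begin with 'h':
  'cot' -> no
  'tap' -> no
  'log' -> no
  'big' -> no
Matching words: []
Count: 0

0


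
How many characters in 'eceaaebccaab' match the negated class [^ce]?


Negated class [^ce] matches any char NOT in {c, e}
Scanning 'eceaaebccaab':
  pos 0: 'e' -> no (excluded)
  pos 1: 'c' -> no (excluded)
  pos 2: 'e' -> no (excluded)
  pos 3: 'a' -> MATCH
  pos 4: 'a' -> MATCH
  pos 5: 'e' -> no (excluded)
  pos 6: 'b' -> MATCH
  pos 7: 'c' -> no (excluded)
  pos 8: 'c' -> no (excluded)
  pos 9: 'a' -> MATCH
  pos 10: 'a' -> MATCH
  pos 11: 'b' -> MATCH
Total matches: 6

6


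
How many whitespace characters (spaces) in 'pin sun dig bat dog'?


\s matches whitespace characters (spaces, tabs, etc.).
Text: 'pin sun dig bat dog'
This text has 5 words separated by spaces.
Number of spaces = number of words - 1 = 5 - 1 = 4

4


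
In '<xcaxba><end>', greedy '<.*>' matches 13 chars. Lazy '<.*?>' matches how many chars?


Greedy '<.*>' tries to match as MUCH as possible.
Lazy '<.*?>' tries to match as LITTLE as possible.

String: '<xcaxba><end>'
Greedy '<.*>' starts at first '<' and extends to the LAST '>': '<xcaxba><end>' (13 chars)
Lazy '<.*?>' starts at first '<' and stops at the FIRST '>': '<xcaxba>' (8 chars)

8


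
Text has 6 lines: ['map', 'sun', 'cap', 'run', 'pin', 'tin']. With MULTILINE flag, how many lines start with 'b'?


With MULTILINE flag, ^ matches the start of each line.
Lines: ['map', 'sun', 'cap', 'run', 'pin', 'tin']
Checking which lines start with 'b':
  Line 1: 'map' -> no
  Line 2: 'sun' -> no
  Line 3: 'cap' -> no
  Line 4: 'run' -> no
  Line 5: 'pin' -> no
  Line 6: 'tin' -> no
Matching lines: []
Count: 0

0


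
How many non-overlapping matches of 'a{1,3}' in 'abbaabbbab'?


Pattern 'a{1,3}' matches between 1 and 3 consecutive a's (greedy).
String: 'abbaabbbab'
Finding runs of a's and applying greedy matching:
  Run at pos 0: 'a' (length 1)
  Run at pos 3: 'aa' (length 2)
  Run at pos 8: 'a' (length 1)
Matches: ['a', 'aa', 'a']
Count: 3

3


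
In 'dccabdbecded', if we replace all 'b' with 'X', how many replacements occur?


re.sub('b', 'X', text) replaces every occurrence of 'b' with 'X'.
Text: 'dccabdbecded'
Scanning for 'b':
  pos 4: 'b' -> replacement #1
  pos 6: 'b' -> replacement #2
Total replacements: 2

2


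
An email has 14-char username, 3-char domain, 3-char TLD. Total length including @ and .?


An email address has format: username@domain.tld
Username length: 14
'@' character: 1
Domain length: 3
'.' character: 1
TLD length: 3
Total = 14 + 1 + 3 + 1 + 3 = 22

22


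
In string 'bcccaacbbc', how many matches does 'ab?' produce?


Pattern 'ab?' matches 'a' optionally followed by 'b'.
String: 'bcccaacbbc'
Scanning left to right for 'a' then checking next char:
  Match 1: 'a' (a not followed by b)
  Match 2: 'a' (a not followed by b)
Total matches: 2

2


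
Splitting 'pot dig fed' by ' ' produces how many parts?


Splitting by ' ' breaks the string at each occurrence of the separator.
Text: 'pot dig fed'
Parts after split:
  Part 1: 'pot'
  Part 2: 'dig'
  Part 3: 'fed'
Total parts: 3

3


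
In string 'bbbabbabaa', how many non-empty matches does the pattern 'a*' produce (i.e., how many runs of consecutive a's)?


Pattern 'a*' matches zero or more a's. We want non-empty runs of consecutive a's.
String: 'bbbabbabaa'
Walking through the string to find runs of a's:
  Run 1: positions 3-3 -> 'a'
  Run 2: positions 6-6 -> 'a'
  Run 3: positions 8-9 -> 'aa'
Non-empty runs found: ['a', 'a', 'aa']
Count: 3

3


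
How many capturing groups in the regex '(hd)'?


To count capturing groups, count each '(' that starts a group.
Pattern: '(hd)'
Walking through the pattern:
  Position 0: '(' -> group #1
Total capturing groups: 1

1


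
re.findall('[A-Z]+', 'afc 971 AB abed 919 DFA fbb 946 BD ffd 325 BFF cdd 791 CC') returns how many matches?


Pattern '[A-Z]+' finds one or more uppercase letters.
Text: 'afc 971 AB abed 919 DFA fbb 946 BD ffd 325 BFF cdd 791 CC'
Scanning for matches:
  Match 1: 'AB'
  Match 2: 'DFA'
  Match 3: 'BD'
  Match 4: 'BFF'
  Match 5: 'CC'
Total matches: 5

5


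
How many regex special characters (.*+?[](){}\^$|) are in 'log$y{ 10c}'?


Regex special characters are: . * + ? [ ] ( ) { } \ ^ $ |
Scanning 'log$y{ 10c}':
  pos 3: '$' -> SPECIAL
  pos 5: '{' -> SPECIAL
  pos 10: '}' -> SPECIAL
Special chars found: ['$', '{', '}']
Total: 3

3


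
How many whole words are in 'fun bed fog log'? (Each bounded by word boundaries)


Word boundaries (\b) mark the start/end of each word.
Text: 'fun bed fog log'
Splitting by whitespace:
  Word 1: 'fun'
  Word 2: 'bed'
  Word 3: 'fog'
  Word 4: 'log'
Total whole words: 4

4


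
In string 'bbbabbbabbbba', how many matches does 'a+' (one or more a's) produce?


Pattern 'a+' matches one or more consecutive a's.
String: 'bbbabbbabbbba'
Scanning for runs of a:
  Match 1: 'a' (length 1)
  Match 2: 'a' (length 1)
  Match 3: 'a' (length 1)
Total matches: 3

3


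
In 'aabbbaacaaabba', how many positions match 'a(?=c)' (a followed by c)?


Lookahead 'a(?=c)' matches 'a' only when followed by 'c'.
String: 'aabbbaacaaabba'
Checking each position where char is 'a':
  pos 0: 'a' -> no (next='a')
  pos 1: 'a' -> no (next='b')
  pos 5: 'a' -> no (next='a')
  pos 6: 'a' -> MATCH (next='c')
  pos 8: 'a' -> no (next='a')
  pos 9: 'a' -> no (next='a')
  pos 10: 'a' -> no (next='b')
Matching positions: [6]
Count: 1

1


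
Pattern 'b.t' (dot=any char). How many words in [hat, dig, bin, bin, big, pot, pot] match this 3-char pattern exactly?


Pattern 'b.t' means: starts with 'b', any single char, ends with 't'.
Checking each word (must be exactly 3 chars):
  'hat' (len=3): no
  'dig' (len=3): no
  'bin' (len=3): no
  'bin' (len=3): no
  'big' (len=3): no
  'pot' (len=3): no
  'pot' (len=3): no
Matching words: []
Total: 0

0


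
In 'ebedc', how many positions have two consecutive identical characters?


Looking for consecutive identical characters in 'ebedc':
  pos 0-1: 'e' vs 'b' -> different
  pos 1-2: 'b' vs 'e' -> different
  pos 2-3: 'e' vs 'd' -> different
  pos 3-4: 'd' vs 'c' -> different
Consecutive identical pairs: []
Count: 0

0


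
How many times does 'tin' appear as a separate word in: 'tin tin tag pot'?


Scanning each word for exact match 'tin':
  Word 1: 'tin' -> MATCH
  Word 2: 'tin' -> MATCH
  Word 3: 'tag' -> no
  Word 4: 'pot' -> no
Total matches: 2

2


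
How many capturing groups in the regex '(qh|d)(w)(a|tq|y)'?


To count capturing groups, count each '(' that starts a group.
Pattern: '(qh|d)(w)(a|tq|y)'
Walking through the pattern:
  Position 0: '(' -> group #1
  Position 6: '(' -> group #2
  Position 9: '(' -> group #3
Total capturing groups: 3

3


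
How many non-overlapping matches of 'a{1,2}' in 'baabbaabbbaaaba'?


Pattern 'a{1,2}' matches between 1 and 2 consecutive a's (greedy).
String: 'baabbaabbbaaaba'
Finding runs of a's and applying greedy matching:
  Run at pos 1: 'aa' (length 2)
  Run at pos 5: 'aa' (length 2)
  Run at pos 10: 'aaa' (length 3)
  Run at pos 14: 'a' (length 1)
Matches: ['aa', 'aa', 'aa', 'a', 'a']
Count: 5

5


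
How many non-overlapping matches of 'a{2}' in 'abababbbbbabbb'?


Pattern 'a{2}' matches exactly 2 consecutive a's (greedy, non-overlapping).
String: 'abababbbbbabbb'
Scanning for runs of a's:
  Run at pos 0: 'a' (length 1) -> 0 match(es)
  Run at pos 2: 'a' (length 1) -> 0 match(es)
  Run at pos 4: 'a' (length 1) -> 0 match(es)
  Run at pos 10: 'a' (length 1) -> 0 match(es)
Matches found: []
Total: 0

0


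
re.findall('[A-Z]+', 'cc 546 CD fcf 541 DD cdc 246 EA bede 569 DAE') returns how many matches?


Pattern '[A-Z]+' finds one or more uppercase letters.
Text: 'cc 546 CD fcf 541 DD cdc 246 EA bede 569 DAE'
Scanning for matches:
  Match 1: 'CD'
  Match 2: 'DD'
  Match 3: 'EA'
  Match 4: 'DAE'
Total matches: 4

4


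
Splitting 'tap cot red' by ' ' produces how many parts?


Splitting by ' ' breaks the string at each occurrence of the separator.
Text: 'tap cot red'
Parts after split:
  Part 1: 'tap'
  Part 2: 'cot'
  Part 3: 'red'
Total parts: 3

3


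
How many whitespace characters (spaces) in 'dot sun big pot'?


\s matches whitespace characters (spaces, tabs, etc.).
Text: 'dot sun big pot'
This text has 4 words separated by spaces.
Number of spaces = number of words - 1 = 4 - 1 = 3

3


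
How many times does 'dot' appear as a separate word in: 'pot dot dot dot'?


Scanning each word for exact match 'dot':
  Word 1: 'pot' -> no
  Word 2: 'dot' -> MATCH
  Word 3: 'dot' -> MATCH
  Word 4: 'dot' -> MATCH
Total matches: 3

3


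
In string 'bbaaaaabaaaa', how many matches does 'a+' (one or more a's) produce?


Pattern 'a+' matches one or more consecutive a's.
String: 'bbaaaaabaaaa'
Scanning for runs of a:
  Match 1: 'aaaaa' (length 5)
  Match 2: 'aaaa' (length 4)
Total matches: 2

2


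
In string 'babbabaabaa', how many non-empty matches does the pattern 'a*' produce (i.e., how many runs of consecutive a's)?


Pattern 'a*' matches zero or more a's. We want non-empty runs of consecutive a's.
String: 'babbabaabaa'
Walking through the string to find runs of a's:
  Run 1: positions 1-1 -> 'a'
  Run 2: positions 4-4 -> 'a'
  Run 3: positions 6-7 -> 'aa'
  Run 4: positions 9-10 -> 'aa'
Non-empty runs found: ['a', 'a', 'aa', 'aa']
Count: 4

4


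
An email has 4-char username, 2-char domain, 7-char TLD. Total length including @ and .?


An email address has format: username@domain.tld
Username length: 4
'@' character: 1
Domain length: 2
'.' character: 1
TLD length: 7
Total = 4 + 1 + 2 + 1 + 7 = 15

15


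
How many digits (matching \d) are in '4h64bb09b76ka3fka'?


\d matches any digit 0-9.
Scanning '4h64bb09b76ka3fka':
  pos 0: '4' -> DIGIT
  pos 2: '6' -> DIGIT
  pos 3: '4' -> DIGIT
  pos 6: '0' -> DIGIT
  pos 7: '9' -> DIGIT
  pos 9: '7' -> DIGIT
  pos 10: '6' -> DIGIT
  pos 13: '3' -> DIGIT
Digits found: ['4', '6', '4', '0', '9', '7', '6', '3']
Total: 8

8


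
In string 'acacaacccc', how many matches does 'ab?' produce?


Pattern 'ab?' matches 'a' optionally followed by 'b'.
String: 'acacaacccc'
Scanning left to right for 'a' then checking next char:
  Match 1: 'a' (a not followed by b)
  Match 2: 'a' (a not followed by b)
  Match 3: 'a' (a not followed by b)
  Match 4: 'a' (a not followed by b)
Total matches: 4

4


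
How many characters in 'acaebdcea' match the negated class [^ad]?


Negated class [^ad] matches any char NOT in {a, d}
Scanning 'acaebdcea':
  pos 0: 'a' -> no (excluded)
  pos 1: 'c' -> MATCH
  pos 2: 'a' -> no (excluded)
  pos 3: 'e' -> MATCH
  pos 4: 'b' -> MATCH
  pos 5: 'd' -> no (excluded)
  pos 6: 'c' -> MATCH
  pos 7: 'e' -> MATCH
  pos 8: 'a' -> no (excluded)
Total matches: 5

5


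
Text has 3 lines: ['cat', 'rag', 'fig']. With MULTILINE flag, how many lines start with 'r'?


With MULTILINE flag, ^ matches the start of each line.
Lines: ['cat', 'rag', 'fig']
Checking which lines start with 'r':
  Line 1: 'cat' -> no
  Line 2: 'rag' -> MATCH
  Line 3: 'fig' -> no
Matching lines: ['rag']
Count: 1

1


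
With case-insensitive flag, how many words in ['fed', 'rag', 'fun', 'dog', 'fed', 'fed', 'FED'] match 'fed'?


Case-insensitive matching: compare each word's lowercase form to 'fed'.
  'fed' -> lower='fed' -> MATCH
  'rag' -> lower='rag' -> no
  'fun' -> lower='fun' -> no
  'dog' -> lower='dog' -> no
  'fed' -> lower='fed' -> MATCH
  'fed' -> lower='fed' -> MATCH
  'FED' -> lower='fed' -> MATCH
Matches: ['fed', 'fed', 'fed', 'FED']
Count: 4

4


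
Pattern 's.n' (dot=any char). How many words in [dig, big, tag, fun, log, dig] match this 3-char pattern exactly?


Pattern 's.n' means: starts with 's', any single char, ends with 'n'.
Checking each word (must be exactly 3 chars):
  'dig' (len=3): no
  'big' (len=3): no
  'tag' (len=3): no
  'fun' (len=3): no
  'log' (len=3): no
  'dig' (len=3): no
Matching words: []
Total: 0

0


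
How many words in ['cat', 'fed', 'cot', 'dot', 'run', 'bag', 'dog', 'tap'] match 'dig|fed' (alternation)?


Alternation 'dig|fed' matches either 'dig' or 'fed'.
Checking each word:
  'cat' -> no
  'fed' -> MATCH
  'cot' -> no
  'dot' -> no
  'run' -> no
  'bag' -> no
  'dog' -> no
  'tap' -> no
Matches: ['fed']
Count: 1

1


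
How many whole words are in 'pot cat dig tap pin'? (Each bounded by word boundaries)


Word boundaries (\b) mark the start/end of each word.
Text: 'pot cat dig tap pin'
Splitting by whitespace:
  Word 1: 'pot'
  Word 2: 'cat'
  Word 3: 'dig'
  Word 4: 'tap'
  Word 5: 'pin'
Total whole words: 5

5


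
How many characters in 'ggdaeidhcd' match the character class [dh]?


Character class [dh] matches any of: {d, h}
Scanning string 'ggdaeidhcd' character by character:
  pos 0: 'g' -> no
  pos 1: 'g' -> no
  pos 2: 'd' -> MATCH
  pos 3: 'a' -> no
  pos 4: 'e' -> no
  pos 5: 'i' -> no
  pos 6: 'd' -> MATCH
  pos 7: 'h' -> MATCH
  pos 8: 'c' -> no
  pos 9: 'd' -> MATCH
Total matches: 4

4


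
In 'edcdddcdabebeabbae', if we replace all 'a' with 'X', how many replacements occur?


re.sub('a', 'X', text) replaces every occurrence of 'a' with 'X'.
Text: 'edcdddcdabebeabbae'
Scanning for 'a':
  pos 8: 'a' -> replacement #1
  pos 13: 'a' -> replacement #2
  pos 16: 'a' -> replacement #3
Total replacements: 3

3


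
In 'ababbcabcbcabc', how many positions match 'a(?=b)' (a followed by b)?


Lookahead 'a(?=b)' matches 'a' only when followed by 'b'.
String: 'ababbcabcbcabc'
Checking each position where char is 'a':
  pos 0: 'a' -> MATCH (next='b')
  pos 2: 'a' -> MATCH (next='b')
  pos 6: 'a' -> MATCH (next='b')
  pos 11: 'a' -> MATCH (next='b')
Matching positions: [0, 2, 6, 11]
Count: 4

4


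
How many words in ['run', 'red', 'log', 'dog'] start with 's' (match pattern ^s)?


Pattern ^s anchors to start of word. Check which words begin with 's':
  'run' -> no
  'red' -> no
  'log' -> no
  'dog' -> no
Matching words: []
Count: 0

0


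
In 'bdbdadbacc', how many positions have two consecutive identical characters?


Looking for consecutive identical characters in 'bdbdadbacc':
  pos 0-1: 'b' vs 'd' -> different
  pos 1-2: 'd' vs 'b' -> different
  pos 2-3: 'b' vs 'd' -> different
  pos 3-4: 'd' vs 'a' -> different
  pos 4-5: 'a' vs 'd' -> different
  pos 5-6: 'd' vs 'b' -> different
  pos 6-7: 'b' vs 'a' -> different
  pos 7-8: 'a' vs 'c' -> different
  pos 8-9: 'c' vs 'c' -> MATCH ('cc')
Consecutive identical pairs: ['cc']
Count: 1

1
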